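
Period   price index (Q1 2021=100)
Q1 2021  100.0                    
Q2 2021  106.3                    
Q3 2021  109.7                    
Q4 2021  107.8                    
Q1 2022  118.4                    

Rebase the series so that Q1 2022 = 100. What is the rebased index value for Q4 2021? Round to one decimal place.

91.0

Rebased(Q4 2021) = 107.8 / 118.4 × 100 = 91.0473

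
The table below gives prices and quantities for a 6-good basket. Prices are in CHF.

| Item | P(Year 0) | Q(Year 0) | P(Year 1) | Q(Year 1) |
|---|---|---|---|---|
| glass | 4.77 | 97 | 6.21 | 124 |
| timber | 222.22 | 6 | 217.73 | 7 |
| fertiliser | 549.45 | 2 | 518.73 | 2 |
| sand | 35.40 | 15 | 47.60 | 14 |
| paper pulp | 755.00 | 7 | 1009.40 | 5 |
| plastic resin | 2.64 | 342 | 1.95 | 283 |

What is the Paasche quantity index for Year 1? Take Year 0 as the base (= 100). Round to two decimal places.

Paasche quantity index uses current-period prices as weights.
ΣP(Year 1)·Q(Year 1) = 6.21×124 + 217.73×7 + 518.73×2 + 47.60×14 + 1009.40×5 + 1.95×283 = 770.04 + 1524.11 + 1037.46 + 666.4 + 5047 + 551.85 = 9596.86
ΣP(Year 1)·Q(Year 0) = 6.21×97 + 217.73×6 + 518.73×2 + 47.60×15 + 1009.40×7 + 1.95×342 = 602.37 + 1306.38 + 1037.46 + 714 + 7065.8 + 666.9 = 11392.91
Index = 9596.86 / 11392.91 × 100 = 84.2354

84.24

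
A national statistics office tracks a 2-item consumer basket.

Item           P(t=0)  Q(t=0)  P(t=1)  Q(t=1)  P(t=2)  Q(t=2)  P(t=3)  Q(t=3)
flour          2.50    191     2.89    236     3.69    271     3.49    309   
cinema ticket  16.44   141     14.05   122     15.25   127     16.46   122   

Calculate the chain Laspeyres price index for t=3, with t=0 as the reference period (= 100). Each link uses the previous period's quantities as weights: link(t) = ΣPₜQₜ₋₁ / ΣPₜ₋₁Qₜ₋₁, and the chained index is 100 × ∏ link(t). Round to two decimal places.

Link t=0→t=1:
ΣP(t=1)Q(t=0) = 2.89×191 + 14.05×141 = 551.99 + 1981.05 = 2533.04
ΣP(t=0)Q(t=0) = 2.50×191 + 16.44×141 = 477.5 + 2318.04 = 2795.54
link = 2533.04/2795.54 = 0.906100
Link t=1→t=2:
ΣP(t=2)Q(t=1) = 3.69×236 + 15.25×122 = 870.84 + 1860.5 = 2731.34
ΣP(t=1)Q(t=1) = 2.89×236 + 14.05×122 = 682.04 + 1714.1 = 2396.14
link = 2731.34/2396.14 = 1.139892
Link t=2→t=3:
ΣP(t=3)Q(t=2) = 3.49×271 + 16.46×127 = 945.79 + 2090.42 = 3036.21
ΣP(t=2)Q(t=2) = 3.69×271 + 15.25×127 = 999.99 + 1936.75 = 2936.74
link = 3036.21/2936.74 = 1.033871
Chained index = 100 × 0.906100 × 1.139892 × 1.033871 = 106.7840

106.78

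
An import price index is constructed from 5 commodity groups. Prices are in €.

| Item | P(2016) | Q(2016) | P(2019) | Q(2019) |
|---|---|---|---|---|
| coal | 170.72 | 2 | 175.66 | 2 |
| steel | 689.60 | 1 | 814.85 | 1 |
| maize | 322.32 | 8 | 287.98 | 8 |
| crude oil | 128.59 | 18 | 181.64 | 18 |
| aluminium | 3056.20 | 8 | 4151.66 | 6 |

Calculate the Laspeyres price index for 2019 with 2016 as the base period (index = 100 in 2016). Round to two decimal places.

131.54

Laspeyres price index uses base-period quantities as weights.
ΣP(2019)·Q(2016) = 175.66×2 + 814.85×1 + 287.98×8 + 181.64×18 + 4151.66×8 = 351.32 + 814.85 + 2303.84 + 3269.52 + 33213.28 = 39952.81
ΣP(2016)·Q(2016) = 170.72×2 + 689.60×1 + 322.32×8 + 128.59×18 + 3056.20×8 = 341.44 + 689.6 + 2578.56 + 2314.62 + 24449.6 = 30373.82
Index = 39952.81 / 30373.82 × 100 = 131.5370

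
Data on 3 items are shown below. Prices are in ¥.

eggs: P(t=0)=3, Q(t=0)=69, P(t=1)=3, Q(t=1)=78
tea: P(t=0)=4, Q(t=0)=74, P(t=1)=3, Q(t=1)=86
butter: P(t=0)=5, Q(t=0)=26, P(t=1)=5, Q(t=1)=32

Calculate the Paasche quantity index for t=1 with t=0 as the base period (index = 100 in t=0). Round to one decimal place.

Paasche quantity index uses current-period prices as weights.
ΣP(t=1)·Q(t=1) = 3×78 + 3×86 + 5×32 = 234 + 258 + 160 = 652
ΣP(t=1)·Q(t=0) = 3×69 + 3×74 + 5×26 = 207 + 222 + 130 = 559
Index = 652 / 559 × 100 = 116.6369

116.6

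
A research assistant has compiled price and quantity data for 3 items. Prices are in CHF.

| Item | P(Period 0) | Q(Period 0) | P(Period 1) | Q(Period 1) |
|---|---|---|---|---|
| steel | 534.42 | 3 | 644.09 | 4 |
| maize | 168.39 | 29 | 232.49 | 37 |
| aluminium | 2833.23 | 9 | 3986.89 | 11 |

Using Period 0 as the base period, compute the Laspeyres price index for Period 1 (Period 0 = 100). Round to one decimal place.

139.3

Laspeyres price index uses base-period quantities as weights.
ΣP(Period 1)·Q(Period 0) = 644.09×3 + 232.49×29 + 3986.89×9 = 1932.27 + 6742.21 + 35882.01 = 44556.49
ΣP(Period 0)·Q(Period 0) = 534.42×3 + 168.39×29 + 2833.23×9 = 1603.26 + 4883.31 + 25499.07 = 31985.64
Index = 44556.49 / 31985.64 × 100 = 139.3015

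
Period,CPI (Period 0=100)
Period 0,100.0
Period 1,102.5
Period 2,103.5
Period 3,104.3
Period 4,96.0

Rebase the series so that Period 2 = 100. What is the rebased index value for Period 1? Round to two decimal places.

Rebased(Period 1) = 102.5 / 103.5 × 100 = 99.0338

99.03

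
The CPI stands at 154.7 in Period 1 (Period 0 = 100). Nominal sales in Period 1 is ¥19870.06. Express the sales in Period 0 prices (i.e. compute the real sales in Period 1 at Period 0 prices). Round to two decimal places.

Real = Nominal ÷ (Index/100) = 19870.06 ÷ (154.7/100)
     = 19870.06 ÷ 1.547 = 12844.2534

12844.25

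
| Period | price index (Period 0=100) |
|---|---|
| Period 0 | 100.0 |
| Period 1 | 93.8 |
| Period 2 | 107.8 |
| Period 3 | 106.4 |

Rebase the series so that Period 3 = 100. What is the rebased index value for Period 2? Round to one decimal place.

101.3

Rebased(Period 2) = 107.8 / 106.4 × 100 = 101.3158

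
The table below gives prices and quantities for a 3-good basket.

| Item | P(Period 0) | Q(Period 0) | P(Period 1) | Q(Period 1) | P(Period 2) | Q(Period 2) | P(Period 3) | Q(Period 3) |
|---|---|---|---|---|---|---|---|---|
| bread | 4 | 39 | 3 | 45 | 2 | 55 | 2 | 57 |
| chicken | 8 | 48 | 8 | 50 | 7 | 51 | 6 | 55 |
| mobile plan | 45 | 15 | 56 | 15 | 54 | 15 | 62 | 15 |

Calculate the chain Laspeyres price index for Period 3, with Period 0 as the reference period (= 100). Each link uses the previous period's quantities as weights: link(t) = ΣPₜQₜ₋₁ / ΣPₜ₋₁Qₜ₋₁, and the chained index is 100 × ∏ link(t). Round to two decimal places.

105.76

Link Period 0→Period 1:
ΣP(Period 1)Q(Period 0) = 3×39 + 8×48 + 56×15 = 117 + 384 + 840 = 1341
ΣP(Period 0)Q(Period 0) = 4×39 + 8×48 + 45×15 = 156 + 384 + 675 = 1215
link = 1341/1215 = 1.103704
Link Period 1→Period 2:
ΣP(Period 2)Q(Period 1) = 2×45 + 7×50 + 54×15 = 90 + 350 + 810 = 1250
ΣP(Period 1)Q(Period 1) = 3×45 + 8×50 + 56×15 = 135 + 400 + 840 = 1375
link = 1250/1375 = 0.909091
Link Period 2→Period 3:
ΣP(Period 3)Q(Period 2) = 2×55 + 6×51 + 62×15 = 110 + 306 + 930 = 1346
ΣP(Period 2)Q(Period 2) = 2×55 + 7×51 + 54×15 = 110 + 357 + 810 = 1277
link = 1346/1277 = 1.054033
Chained index = 100 × 1.103704 × 0.909091 × 1.054033 = 105.7582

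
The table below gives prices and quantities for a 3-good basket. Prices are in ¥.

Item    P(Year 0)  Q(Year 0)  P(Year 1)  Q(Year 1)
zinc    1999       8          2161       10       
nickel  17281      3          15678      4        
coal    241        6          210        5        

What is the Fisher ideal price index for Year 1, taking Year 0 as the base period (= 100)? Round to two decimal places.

Laspeyres component (base-period weights):
ΣP(Year 1)Q(Year 0) = 2161×8 + 15678×3 + 210×6 = 17288 + 47034 + 1260 = 65582
ΣP(Year 0)Q(Year 0) = 1999×8 + 17281×3 + 241×6 = 15992 + 51843 + 1446 = 69281
L = 65582 / 69281 × 100 = 94.6609
Paasche component (current-period weights):
ΣP(Year 1)Q(Year 1) = 2161×10 + 15678×4 + 210×5 = 21610 + 62712 + 1050 = 85372
ΣP(Year 0)Q(Year 1) = 1999×10 + 17281×4 + 241×5 = 19990 + 69124 + 1205 = 90319
P = 85372 / 90319 × 100 = 94.5227
Fisher = √(L × P) = √(94.6609 × 94.5227) = 94.5918

94.59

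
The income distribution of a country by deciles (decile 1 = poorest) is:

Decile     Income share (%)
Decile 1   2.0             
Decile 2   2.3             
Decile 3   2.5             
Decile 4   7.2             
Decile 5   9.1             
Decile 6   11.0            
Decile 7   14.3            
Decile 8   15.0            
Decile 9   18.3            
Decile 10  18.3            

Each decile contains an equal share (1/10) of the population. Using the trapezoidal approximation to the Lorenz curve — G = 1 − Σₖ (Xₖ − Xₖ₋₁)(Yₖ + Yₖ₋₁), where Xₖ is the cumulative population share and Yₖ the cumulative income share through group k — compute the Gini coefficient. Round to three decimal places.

Cumulative income shares Yₖ: 0.0200, 0.0430, 0.0680, 0.1400, 0.2310, 0.3410, 0.4840, 0.6340, 0.8170, 1.0000
Σ (Xₖ−Xₖ₋₁)(Yₖ+Yₖ₋₁) = (1/10)(0.0200+0.0000) + (1/10)(0.0430+0.0200) + (1/10)(0.0680+0.0430) + (1/10)(0.1400+0.0680) + (1/10)(0.2310+0.1400) + (1/10)(0.3410+0.2310) + (1/10)(0.4840+0.3410) + (1/10)(0.6340+0.4840) + (1/10)(0.8170+0.6340) + (1/10)(1.0000+0.8170)
  = 0.0020 + 0.0063 + 0.0111 + 0.0208 + 0.0371 + 0.0572 + 0.0825 + 0.1118 + 0.1451 + 0.1817 = 0.6556
G = 1 − 0.6556 = 0.3444

0.344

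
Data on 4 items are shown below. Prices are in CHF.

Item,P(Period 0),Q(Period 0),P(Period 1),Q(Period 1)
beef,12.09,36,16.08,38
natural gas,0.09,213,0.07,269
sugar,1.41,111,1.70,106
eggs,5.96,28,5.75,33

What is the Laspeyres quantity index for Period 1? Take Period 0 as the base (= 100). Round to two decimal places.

106.68

Laspeyres quantity index uses base-period prices as weights.
ΣP(Period 0)·Q(Period 1) = 12.09×38 + 0.09×269 + 1.41×106 + 5.96×33 = 459.42 + 24.21 + 149.46 + 196.68 = 829.77
ΣP(Period 0)·Q(Period 0) = 12.09×36 + 0.09×213 + 1.41×111 + 5.96×28 = 435.24 + 19.17 + 156.51 + 166.88 = 777.8
Index = 829.77 / 777.8 × 100 = 106.6817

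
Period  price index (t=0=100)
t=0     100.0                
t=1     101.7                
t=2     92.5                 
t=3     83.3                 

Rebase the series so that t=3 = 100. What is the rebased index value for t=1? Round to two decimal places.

122.09

Rebased(t=1) = 101.7 / 83.3 × 100 = 122.0888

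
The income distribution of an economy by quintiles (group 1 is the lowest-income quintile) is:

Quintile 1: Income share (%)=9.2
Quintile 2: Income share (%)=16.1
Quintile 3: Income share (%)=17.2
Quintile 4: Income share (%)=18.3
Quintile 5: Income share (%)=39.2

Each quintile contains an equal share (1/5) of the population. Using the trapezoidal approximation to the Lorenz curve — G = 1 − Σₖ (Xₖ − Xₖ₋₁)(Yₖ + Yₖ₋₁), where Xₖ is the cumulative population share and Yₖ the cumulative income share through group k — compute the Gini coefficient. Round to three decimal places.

0.249

Cumulative income shares Yₖ: 0.0920, 0.2530, 0.4250, 0.6080, 1.0000
Σ (Xₖ−Xₖ₋₁)(Yₖ+Yₖ₋₁) = (1/5)(0.0920+0.0000) + (1/5)(0.2530+0.0920) + (1/5)(0.4250+0.2530) + (1/5)(0.6080+0.4250) + (1/5)(1.0000+0.6080)
  = 0.0184 + 0.0690 + 0.1356 + 0.2066 + 0.3216 = 0.7512
G = 1 − 0.7512 = 0.2488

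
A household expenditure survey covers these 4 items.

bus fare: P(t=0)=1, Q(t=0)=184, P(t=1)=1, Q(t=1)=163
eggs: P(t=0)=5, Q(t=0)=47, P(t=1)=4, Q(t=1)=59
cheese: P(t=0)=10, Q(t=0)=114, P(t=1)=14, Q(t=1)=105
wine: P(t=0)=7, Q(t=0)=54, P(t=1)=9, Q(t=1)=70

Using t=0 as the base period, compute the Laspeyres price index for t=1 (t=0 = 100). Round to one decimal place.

Laspeyres price index uses base-period quantities as weights.
ΣP(t=1)·Q(t=0) = 1×184 + 4×47 + 14×114 + 9×54 = 184 + 188 + 1596 + 486 = 2454
ΣP(t=0)·Q(t=0) = 1×184 + 5×47 + 10×114 + 7×54 = 184 + 235 + 1140 + 378 = 1937
Index = 2454 / 1937 × 100 = 126.6908

126.7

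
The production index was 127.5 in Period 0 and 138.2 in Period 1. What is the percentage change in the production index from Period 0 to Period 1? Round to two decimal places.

Change = (138.2 − 127.5) / 127.5 × 100
       = 10.7 / 127.5 × 100 = 8.3922%

8.39%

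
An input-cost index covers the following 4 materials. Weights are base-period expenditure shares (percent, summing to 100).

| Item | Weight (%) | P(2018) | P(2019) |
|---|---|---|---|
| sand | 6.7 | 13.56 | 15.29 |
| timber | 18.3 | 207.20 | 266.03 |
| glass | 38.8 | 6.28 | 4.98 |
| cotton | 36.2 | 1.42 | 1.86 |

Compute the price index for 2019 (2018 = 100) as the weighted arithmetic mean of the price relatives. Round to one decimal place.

sand: 6.7 × (15.29/13.56) = 6.7 × 1.127581 = 7.5548
timber: 18.3 × (266.03/207.20) = 18.3 × 1.283929 = 23.4959
glass: 38.8 × (4.98/6.28) = 38.8 × 0.792994 = 30.7682
cotton: 36.2 × (1.86/1.42) = 36.2 × 1.309859 = 47.4169
Index = Σ wᵢ·(p₁ᵢ/p₀ᵢ) = 7.5548 + 23.4959 + 30.7682 + 47.4169 = 109.2357

109.2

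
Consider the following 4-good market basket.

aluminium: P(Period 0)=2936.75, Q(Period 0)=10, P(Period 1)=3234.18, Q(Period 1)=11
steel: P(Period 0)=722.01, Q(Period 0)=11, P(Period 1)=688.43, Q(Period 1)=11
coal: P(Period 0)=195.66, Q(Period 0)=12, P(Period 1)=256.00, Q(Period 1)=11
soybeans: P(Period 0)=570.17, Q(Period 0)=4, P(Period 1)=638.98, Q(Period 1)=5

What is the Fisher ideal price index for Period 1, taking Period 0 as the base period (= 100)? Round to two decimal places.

Laspeyres component (base-period weights):
ΣP(Period 1)Q(Period 0) = 3234.18×10 + 688.43×11 + 256.00×12 + 638.98×4 = 32341.8 + 7572.73 + 3072 + 2555.92 = 45542.45
ΣP(Period 0)Q(Period 0) = 2936.75×10 + 722.01×11 + 195.66×12 + 570.17×4 = 29367.5 + 7942.11 + 2347.92 + 2280.68 = 41938.21
L = 45542.45 / 41938.21 × 100 = 108.5942
Paasche component (current-period weights):
ΣP(Period 1)Q(Period 1) = 3234.18×11 + 688.43×11 + 256.00×11 + 638.98×5 = 35575.98 + 7572.73 + 2816 + 3194.9 = 49159.61
ΣP(Period 0)Q(Period 1) = 2936.75×11 + 722.01×11 + 195.66×11 + 570.17×5 = 32304.25 + 7942.11 + 2152.26 + 2850.85 = 45249.47
P = 49159.61 / 45249.47 × 100 = 108.6413
Fisher = √(L × P) = √(108.5942 × 108.6413) = 108.6177

108.62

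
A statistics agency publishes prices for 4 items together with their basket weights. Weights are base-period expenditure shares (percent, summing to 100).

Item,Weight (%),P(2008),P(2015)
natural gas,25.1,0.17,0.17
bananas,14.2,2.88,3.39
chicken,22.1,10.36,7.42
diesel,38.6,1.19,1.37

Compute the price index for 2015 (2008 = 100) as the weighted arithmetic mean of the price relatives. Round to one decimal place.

102.1

natural gas: 25.1 × (0.17/0.17) = 25.1 × 1.000000 = 25.1000
bananas: 14.2 × (3.39/2.88) = 14.2 × 1.177083 = 16.7146
chicken: 22.1 × (7.42/10.36) = 22.1 × 0.716216 = 15.8284
diesel: 38.6 × (1.37/1.19) = 38.6 × 1.151261 = 44.4387
Index = Σ wᵢ·(p₁ᵢ/p₀ᵢ) = 25.1000 + 16.7146 + 15.8284 + 44.4387 = 102.0816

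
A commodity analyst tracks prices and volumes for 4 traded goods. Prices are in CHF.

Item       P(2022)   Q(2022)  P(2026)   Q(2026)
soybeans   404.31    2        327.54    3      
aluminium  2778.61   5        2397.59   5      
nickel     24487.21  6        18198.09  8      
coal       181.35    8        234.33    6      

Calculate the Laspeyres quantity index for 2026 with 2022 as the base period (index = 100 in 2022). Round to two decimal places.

130.06

Laspeyres quantity index uses base-period prices as weights.
ΣP(2022)·Q(2026) = 404.31×3 + 2778.61×5 + 24487.21×8 + 181.35×6 = 1212.93 + 13893.05 + 195897.68 + 1088.1 = 212091.76
ΣP(2022)·Q(2022) = 404.31×2 + 2778.61×5 + 24487.21×6 + 181.35×8 = 808.62 + 13893.05 + 146923.26 + 1450.8 = 163075.73
Index = 212091.76 / 163075.73 × 100 = 130.0572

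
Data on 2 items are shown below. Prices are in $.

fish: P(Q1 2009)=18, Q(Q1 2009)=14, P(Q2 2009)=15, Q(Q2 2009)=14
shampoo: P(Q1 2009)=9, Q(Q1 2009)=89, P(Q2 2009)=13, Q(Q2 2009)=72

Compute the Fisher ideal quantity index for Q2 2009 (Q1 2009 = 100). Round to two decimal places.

84.65

Laspeyres component (base-period weights):
ΣP(Q1 2009)Q(Q2 2009) = 18×14 + 9×72 = 252 + 648 = 900
ΣP(Q1 2009)Q(Q1 2009) = 18×14 + 9×89 = 252 + 801 = 1053
L = 900 / 1053 × 100 = 85.4701
Paasche component (current-period weights):
ΣP(Q2 2009)Q(Q2 2009) = 15×14 + 13×72 = 210 + 936 = 1146
ΣP(Q2 2009)Q(Q1 2009) = 15×14 + 13×89 = 210 + 1157 = 1367
P = 1146 / 1367 × 100 = 83.8332
Fisher = √(L × P) = √(85.4701 × 83.8332) = 84.6477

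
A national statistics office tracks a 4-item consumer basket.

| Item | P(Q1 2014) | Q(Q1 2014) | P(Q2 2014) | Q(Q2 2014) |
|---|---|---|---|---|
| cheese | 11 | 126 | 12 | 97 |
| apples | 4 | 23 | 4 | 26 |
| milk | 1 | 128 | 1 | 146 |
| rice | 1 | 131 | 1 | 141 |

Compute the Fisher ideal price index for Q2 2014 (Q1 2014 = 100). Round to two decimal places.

106.95

Laspeyres component (base-period weights):
ΣP(Q2 2014)Q(Q1 2014) = 12×126 + 4×23 + 1×128 + 1×131 = 1512 + 92 + 128 + 131 = 1863
ΣP(Q1 2014)Q(Q1 2014) = 11×126 + 4×23 + 1×128 + 1×131 = 1386 + 92 + 128 + 131 = 1737
L = 1863 / 1737 × 100 = 107.2539
Paasche component (current-period weights):
ΣP(Q2 2014)Q(Q2 2014) = 12×97 + 4×26 + 1×146 + 1×141 = 1164 + 104 + 146 + 141 = 1555
ΣP(Q1 2014)Q(Q2 2014) = 11×97 + 4×26 + 1×146 + 1×141 = 1067 + 104 + 146 + 141 = 1458
P = 1555 / 1458 × 100 = 106.6529
Fisher = √(L × P) = √(107.2539 × 106.6529) = 106.9530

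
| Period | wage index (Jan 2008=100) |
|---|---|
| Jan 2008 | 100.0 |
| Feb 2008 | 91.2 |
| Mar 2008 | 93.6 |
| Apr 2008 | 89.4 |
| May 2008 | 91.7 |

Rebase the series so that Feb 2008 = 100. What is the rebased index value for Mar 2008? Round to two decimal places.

102.63

Rebased(Mar 2008) = 93.6 / 91.2 × 100 = 102.6316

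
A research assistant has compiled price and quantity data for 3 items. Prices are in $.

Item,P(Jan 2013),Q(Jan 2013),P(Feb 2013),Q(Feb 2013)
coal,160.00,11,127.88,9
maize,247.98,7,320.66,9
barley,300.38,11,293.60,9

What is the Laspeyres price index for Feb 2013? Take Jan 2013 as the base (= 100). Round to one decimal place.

Laspeyres price index uses base-period quantities as weights.
ΣP(Feb 2013)·Q(Jan 2013) = 127.88×11 + 320.66×7 + 293.60×11 = 1406.68 + 2244.62 + 3229.6 = 6880.9
ΣP(Jan 2013)·Q(Jan 2013) = 160.00×11 + 247.98×7 + 300.38×11 = 1760 + 1735.86 + 3304.18 = 6800.04
Index = 6880.9 / 6800.04 × 100 = 101.1891

101.2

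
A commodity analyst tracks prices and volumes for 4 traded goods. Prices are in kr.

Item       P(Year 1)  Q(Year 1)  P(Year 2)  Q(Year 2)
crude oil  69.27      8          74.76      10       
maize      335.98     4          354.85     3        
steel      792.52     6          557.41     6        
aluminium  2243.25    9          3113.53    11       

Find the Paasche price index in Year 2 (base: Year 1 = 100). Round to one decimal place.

Paasche price index uses current-period quantities as weights.
ΣP(Year 2)·Q(Year 2) = 74.76×10 + 354.85×3 + 557.41×6 + 3113.53×11 = 747.6 + 1064.55 + 3344.46 + 34248.83 = 39405.44
ΣP(Year 1)·Q(Year 2) = 69.27×10 + 335.98×3 + 792.52×6 + 2243.25×11 = 692.7 + 1007.94 + 4755.12 + 24675.75 = 31131.51
Index = 39405.44 / 31131.51 × 100 = 126.5773

126.6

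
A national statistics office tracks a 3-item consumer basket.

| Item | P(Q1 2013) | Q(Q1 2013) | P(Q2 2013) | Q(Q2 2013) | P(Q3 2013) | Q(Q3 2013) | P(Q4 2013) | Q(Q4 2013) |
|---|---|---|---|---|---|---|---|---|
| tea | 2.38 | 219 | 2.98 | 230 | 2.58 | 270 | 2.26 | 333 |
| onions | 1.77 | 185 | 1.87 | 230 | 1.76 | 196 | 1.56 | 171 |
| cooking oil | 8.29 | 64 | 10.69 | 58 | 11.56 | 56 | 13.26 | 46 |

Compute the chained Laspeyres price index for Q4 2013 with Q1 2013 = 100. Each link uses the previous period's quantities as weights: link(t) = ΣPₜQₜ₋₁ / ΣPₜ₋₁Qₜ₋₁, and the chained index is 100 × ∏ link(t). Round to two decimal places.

Link Q1 2013→Q2 2013:
ΣP(Q2 2013)Q(Q1 2013) = 2.98×219 + 1.87×185 + 10.69×64 = 652.62 + 345.95 + 684.16 = 1682.73
ΣP(Q1 2013)Q(Q1 2013) = 2.38×219 + 1.77×185 + 8.29×64 = 521.22 + 327.45 + 530.56 = 1379.23
link = 1682.73/1379.23 = 1.220050
Link Q2 2013→Q3 2013:
ΣP(Q3 2013)Q(Q2 2013) = 2.58×230 + 1.76×230 + 11.56×58 = 593.4 + 404.8 + 670.48 = 1668.68
ΣP(Q2 2013)Q(Q2 2013) = 2.98×230 + 1.87×230 + 10.69×58 = 685.4 + 430.1 + 620.02 = 1735.52
link = 1668.68/1735.52 = 0.961487
Link Q3 2013→Q4 2013:
ΣP(Q4 2013)Q(Q3 2013) = 2.26×270 + 1.56×196 + 13.26×56 = 610.2 + 305.76 + 742.56 = 1658.52
ΣP(Q3 2013)Q(Q3 2013) = 2.58×270 + 1.76×196 + 11.56×56 = 696.6 + 344.96 + 647.36 = 1688.92
link = 1658.52/1688.92 = 0.982000
Chained index = 100 × 1.220050 × 0.961487 × 0.982000 = 115.1948

115.19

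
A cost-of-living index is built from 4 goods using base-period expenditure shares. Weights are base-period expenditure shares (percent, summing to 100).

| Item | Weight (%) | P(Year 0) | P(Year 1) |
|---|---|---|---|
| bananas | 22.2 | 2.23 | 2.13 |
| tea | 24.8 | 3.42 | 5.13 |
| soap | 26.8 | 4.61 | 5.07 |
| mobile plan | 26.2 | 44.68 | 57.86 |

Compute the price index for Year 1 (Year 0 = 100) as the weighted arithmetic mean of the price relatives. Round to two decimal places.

bananas: 22.2 × (2.13/2.23) = 22.2 × 0.955157 = 21.2045
tea: 24.8 × (5.13/3.42) = 24.8 × 1.500000 = 37.2000
soap: 26.8 × (5.07/4.61) = 26.8 × 1.099783 = 29.4742
mobile plan: 26.2 × (57.86/44.68) = 26.2 × 1.294987 = 33.9286
Index = Σ wᵢ·(p₁ᵢ/p₀ᵢ) = 21.2045 + 37.2000 + 29.4742 + 33.9286 = 121.8073

121.81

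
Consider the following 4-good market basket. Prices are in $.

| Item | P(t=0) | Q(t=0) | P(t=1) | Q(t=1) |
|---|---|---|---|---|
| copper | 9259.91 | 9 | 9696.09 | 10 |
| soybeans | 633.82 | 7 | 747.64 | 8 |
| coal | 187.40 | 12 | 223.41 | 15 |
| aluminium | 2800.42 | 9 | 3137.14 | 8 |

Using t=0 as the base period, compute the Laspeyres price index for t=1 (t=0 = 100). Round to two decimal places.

107.10

Laspeyres price index uses base-period quantities as weights.
ΣP(t=1)·Q(t=0) = 9696.09×9 + 747.64×7 + 223.41×12 + 3137.14×9 = 87264.81 + 5233.48 + 2680.92 + 28234.26 = 123413.47
ΣP(t=0)·Q(t=0) = 9259.91×9 + 633.82×7 + 187.40×12 + 2800.42×9 = 83339.19 + 4436.74 + 2248.8 + 25203.78 = 115228.51
Index = 123413.47 / 115228.51 × 100 = 107.1032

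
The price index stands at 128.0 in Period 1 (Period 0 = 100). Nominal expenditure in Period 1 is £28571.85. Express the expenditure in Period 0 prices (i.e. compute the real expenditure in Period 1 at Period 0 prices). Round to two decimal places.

22321.76

Real = Nominal ÷ (Index/100) = 28571.85 ÷ (128.0/100)
     = 28571.85 ÷ 1.280 = 22321.7578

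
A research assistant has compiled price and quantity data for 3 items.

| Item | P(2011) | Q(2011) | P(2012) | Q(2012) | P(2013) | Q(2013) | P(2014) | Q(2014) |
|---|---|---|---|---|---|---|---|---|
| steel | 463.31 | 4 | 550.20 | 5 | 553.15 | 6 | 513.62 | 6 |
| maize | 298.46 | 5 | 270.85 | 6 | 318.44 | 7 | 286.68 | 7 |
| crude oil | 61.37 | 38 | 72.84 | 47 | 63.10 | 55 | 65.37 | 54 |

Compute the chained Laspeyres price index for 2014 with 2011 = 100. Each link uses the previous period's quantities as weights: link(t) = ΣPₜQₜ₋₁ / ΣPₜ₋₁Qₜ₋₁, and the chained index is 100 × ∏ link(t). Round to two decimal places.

105.07

Link 2011→2012:
ΣP(2012)Q(2011) = 550.20×4 + 270.85×5 + 72.84×38 = 2200.8 + 1354.25 + 2767.92 = 6322.97
ΣP(2011)Q(2011) = 463.31×4 + 298.46×5 + 61.37×38 = 1853.24 + 1492.3 + 2332.06 = 5677.6
link = 6322.97/5677.6 = 1.113670
Link 2012→2013:
ΣP(2013)Q(2012) = 553.15×5 + 318.44×6 + 63.10×47 = 2765.75 + 1910.64 + 2965.7 = 7642.09
ΣP(2012)Q(2012) = 550.20×5 + 270.85×6 + 72.84×47 = 2751 + 1625.1 + 3423.48 = 7799.58
link = 7642.09/7799.58 = 0.979808
Link 2013→2014:
ΣP(2014)Q(2013) = 513.62×6 + 286.68×7 + 65.37×55 = 3081.72 + 2006.76 + 3595.35 = 8683.83
ΣP(2013)Q(2013) = 553.15×6 + 318.44×7 + 63.10×55 = 3318.9 + 2229.08 + 3470.5 = 9018.48
link = 8683.83/9018.48 = 0.962893
Chained index = 100 × 1.113670 × 0.979808 × 0.962893 = 105.0692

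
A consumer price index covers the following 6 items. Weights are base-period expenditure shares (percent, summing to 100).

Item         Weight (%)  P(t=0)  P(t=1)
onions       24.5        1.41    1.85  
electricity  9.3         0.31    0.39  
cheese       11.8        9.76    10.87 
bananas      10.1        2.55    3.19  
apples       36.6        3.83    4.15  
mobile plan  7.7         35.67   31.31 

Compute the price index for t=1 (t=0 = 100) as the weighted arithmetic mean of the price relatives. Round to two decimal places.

116.04

onions: 24.5 × (1.85/1.41) = 24.5 × 1.312057 = 32.1454
electricity: 9.3 × (0.39/0.31) = 9.3 × 1.258065 = 11.7000
cheese: 11.8 × (10.87/9.76) = 11.8 × 1.113730 = 13.1420
bananas: 10.1 × (3.19/2.55) = 10.1 × 1.250980 = 12.6349
apples: 36.6 × (4.15/3.83) = 36.6 × 1.083551 = 39.6580
mobile plan: 7.7 × (31.31/35.67) = 7.7 × 0.877768 = 6.7588
Index = Σ wᵢ·(p₁ᵢ/p₀ᵢ) = 32.1454 + 11.7000 + 13.1420 + 12.6349 + 39.6580 + 6.7588 = 116.0391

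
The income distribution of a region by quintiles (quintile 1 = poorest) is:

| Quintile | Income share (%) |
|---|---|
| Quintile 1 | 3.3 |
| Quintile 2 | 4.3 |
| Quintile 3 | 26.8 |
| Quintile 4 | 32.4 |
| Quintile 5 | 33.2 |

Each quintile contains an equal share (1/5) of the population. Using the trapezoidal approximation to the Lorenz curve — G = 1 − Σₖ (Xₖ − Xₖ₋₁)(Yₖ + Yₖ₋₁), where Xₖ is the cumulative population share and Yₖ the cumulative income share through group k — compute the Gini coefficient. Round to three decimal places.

0.352

Cumulative income shares Yₖ: 0.0330, 0.0760, 0.3440, 0.6680, 1.0000
Σ (Xₖ−Xₖ₋₁)(Yₖ+Yₖ₋₁) = (1/5)(0.0330+0.0000) + (1/5)(0.0760+0.0330) + (1/5)(0.3440+0.0760) + (1/5)(0.6680+0.3440) + (1/5)(1.0000+0.6680)
  = 0.0066 + 0.0218 + 0.0840 + 0.2024 + 0.3336 = 0.6484
G = 1 − 0.6484 = 0.3516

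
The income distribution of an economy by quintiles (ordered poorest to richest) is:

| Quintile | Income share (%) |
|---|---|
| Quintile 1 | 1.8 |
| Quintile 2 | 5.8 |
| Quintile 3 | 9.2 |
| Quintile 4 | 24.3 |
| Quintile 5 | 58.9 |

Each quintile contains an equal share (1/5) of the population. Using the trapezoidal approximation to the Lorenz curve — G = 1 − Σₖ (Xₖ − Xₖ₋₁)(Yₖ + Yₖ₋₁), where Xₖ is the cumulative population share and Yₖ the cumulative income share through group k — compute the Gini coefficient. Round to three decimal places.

Cumulative income shares Yₖ: 0.0180, 0.0760, 0.1680, 0.4110, 1.0000
Σ (Xₖ−Xₖ₋₁)(Yₖ+Yₖ₋₁) = (1/5)(0.0180+0.0000) + (1/5)(0.0760+0.0180) + (1/5)(0.1680+0.0760) + (1/5)(0.4110+0.1680) + (1/5)(1.0000+0.4110)
  = 0.0036 + 0.0188 + 0.0488 + 0.1158 + 0.2822 = 0.4692
G = 1 − 0.4692 = 0.5308

0.531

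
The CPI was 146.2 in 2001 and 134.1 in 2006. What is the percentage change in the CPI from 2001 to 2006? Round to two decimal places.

Change = (134.1 − 146.2) / 146.2 × 100
       = -12.1 / 146.2 × 100 = -8.2763%

-8.28%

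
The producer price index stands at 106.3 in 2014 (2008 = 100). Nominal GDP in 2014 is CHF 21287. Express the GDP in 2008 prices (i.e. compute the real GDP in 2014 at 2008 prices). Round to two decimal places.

20025.40

Real = Nominal ÷ (Index/100) = 21287 ÷ (106.3/100)
     = 21287 ÷ 1.063 = 20025.3998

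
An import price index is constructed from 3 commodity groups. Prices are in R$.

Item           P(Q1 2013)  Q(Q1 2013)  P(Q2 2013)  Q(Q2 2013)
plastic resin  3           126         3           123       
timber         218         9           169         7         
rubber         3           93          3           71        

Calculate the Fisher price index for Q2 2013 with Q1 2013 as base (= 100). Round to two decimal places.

Laspeyres component (base-period weights):
ΣP(Q2 2013)Q(Q1 2013) = 3×126 + 169×9 + 3×93 = 378 + 1521 + 279 = 2178
ΣP(Q1 2013)Q(Q1 2013) = 3×126 + 218×9 + 3×93 = 378 + 1962 + 279 = 2619
L = 2178 / 2619 × 100 = 83.1615
Paasche component (current-period weights):
ΣP(Q2 2013)Q(Q2 2013) = 3×123 + 169×7 + 3×71 = 369 + 1183 + 213 = 1765
ΣP(Q1 2013)Q(Q2 2013) = 3×123 + 218×7 + 3×71 = 369 + 1526 + 213 = 2108
P = 1765 / 2108 × 100 = 83.7287
Fisher = √(L × P) = √(83.1615 × 83.7287) = 83.4446

83.44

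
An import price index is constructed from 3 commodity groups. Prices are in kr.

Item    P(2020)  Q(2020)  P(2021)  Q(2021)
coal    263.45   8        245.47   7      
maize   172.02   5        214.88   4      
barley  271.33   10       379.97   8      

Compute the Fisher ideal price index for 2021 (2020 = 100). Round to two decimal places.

119.91

Laspeyres component (base-period weights):
ΣP(2021)Q(2020) = 245.47×8 + 214.88×5 + 379.97×10 = 1963.76 + 1074.4 + 3799.7 = 6837.86
ΣP(2020)Q(2020) = 263.45×8 + 172.02×5 + 271.33×10 = 2107.6 + 860.1 + 2713.3 = 5681
L = 6837.86 / 5681 × 100 = 120.3637
Paasche component (current-period weights):
ΣP(2021)Q(2021) = 245.47×7 + 214.88×4 + 379.97×8 = 1718.29 + 859.52 + 3039.76 = 5617.57
ΣP(2020)Q(2021) = 263.45×7 + 172.02×4 + 271.33×8 = 1844.15 + 688.08 + 2170.64 = 4702.87
P = 5617.57 / 4702.87 × 100 = 119.4498
Fisher = √(L × P) = √(120.3637 × 119.4498) = 119.9059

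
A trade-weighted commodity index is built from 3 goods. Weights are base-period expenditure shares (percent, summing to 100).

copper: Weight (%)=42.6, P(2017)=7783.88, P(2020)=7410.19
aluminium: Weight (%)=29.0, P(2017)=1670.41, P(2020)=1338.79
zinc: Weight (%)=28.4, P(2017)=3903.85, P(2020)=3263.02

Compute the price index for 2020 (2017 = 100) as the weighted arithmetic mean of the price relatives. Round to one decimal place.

87.5

copper: 42.6 × (7410.19/7783.88) = 42.6 × 0.951992 = 40.5549
aluminium: 29.0 × (1338.79/1670.41) = 29.0 × 0.801474 = 23.2427
zinc: 28.4 × (3263.02/3903.85) = 28.4 × 0.835847 = 23.7380
Index = Σ wᵢ·(p₁ᵢ/p₀ᵢ) = 40.5549 + 23.2427 + 23.7380 = 87.5356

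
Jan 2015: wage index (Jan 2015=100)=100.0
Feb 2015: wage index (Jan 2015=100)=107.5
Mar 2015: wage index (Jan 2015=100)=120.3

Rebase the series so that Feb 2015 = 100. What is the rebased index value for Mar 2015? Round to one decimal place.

Rebased(Mar 2015) = 120.3 / 107.5 × 100 = 111.9070

111.9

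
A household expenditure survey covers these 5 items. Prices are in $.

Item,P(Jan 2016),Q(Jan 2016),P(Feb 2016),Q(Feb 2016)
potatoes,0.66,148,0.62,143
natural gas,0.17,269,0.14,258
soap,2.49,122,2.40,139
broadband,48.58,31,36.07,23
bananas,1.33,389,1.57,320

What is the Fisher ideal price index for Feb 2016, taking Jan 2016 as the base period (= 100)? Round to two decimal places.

87.69

Laspeyres component (base-period weights):
ΣP(Feb 2016)Q(Jan 2016) = 0.62×148 + 0.14×269 + 2.40×122 + 36.07×31 + 1.57×389 = 91.76 + 37.66 + 292.8 + 1118.17 + 610.73 = 2151.12
ΣP(Jan 2016)Q(Jan 2016) = 0.66×148 + 0.17×269 + 2.49×122 + 48.58×31 + 1.33×389 = 97.68 + 45.73 + 303.78 + 1505.98 + 517.37 = 2470.54
L = 2151.12 / 2470.54 × 100 = 87.0708
Paasche component (current-period weights):
ΣP(Feb 2016)Q(Feb 2016) = 0.62×143 + 0.14×258 + 2.40×139 + 36.07×23 + 1.57×320 = 88.66 + 36.12 + 333.6 + 829.61 + 502.4 = 1790.39
ΣP(Jan 2016)Q(Feb 2016) = 0.66×143 + 0.17×258 + 2.49×139 + 48.58×23 + 1.33×320 = 94.38 + 43.86 + 346.11 + 1117.34 + 425.6 = 2027.29
P = 1790.39 / 2027.29 × 100 = 88.3144
Fisher = √(L × P) = √(87.0708 × 88.3144) = 87.6904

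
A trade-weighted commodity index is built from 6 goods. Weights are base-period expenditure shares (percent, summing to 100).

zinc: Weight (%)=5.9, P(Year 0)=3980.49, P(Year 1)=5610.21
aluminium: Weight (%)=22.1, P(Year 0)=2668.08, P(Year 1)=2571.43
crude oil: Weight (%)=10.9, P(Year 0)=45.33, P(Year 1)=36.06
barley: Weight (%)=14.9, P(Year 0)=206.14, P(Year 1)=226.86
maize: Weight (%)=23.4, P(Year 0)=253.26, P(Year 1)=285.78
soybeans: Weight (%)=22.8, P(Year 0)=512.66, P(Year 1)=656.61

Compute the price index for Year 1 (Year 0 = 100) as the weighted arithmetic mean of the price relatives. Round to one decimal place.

zinc: 5.9 × (5610.21/3980.49) = 5.9 × 1.409427 = 8.3156
aluminium: 22.1 × (2571.43/2668.08) = 22.1 × 0.963775 = 21.2994
crude oil: 10.9 × (36.06/45.33) = 10.9 × 0.795500 = 8.6709
barley: 14.9 × (226.86/206.14) = 14.9 × 1.100514 = 16.3977
maize: 23.4 × (285.78/253.26) = 23.4 × 1.128406 = 26.4047
soybeans: 22.8 × (656.61/512.66) = 22.8 × 1.280790 = 29.2020
Index = Σ wᵢ·(p₁ᵢ/p₀ᵢ) = 8.3156 + 21.2994 + 8.6709 + 16.3977 + 26.4047 + 29.2020 = 110.2904

110.3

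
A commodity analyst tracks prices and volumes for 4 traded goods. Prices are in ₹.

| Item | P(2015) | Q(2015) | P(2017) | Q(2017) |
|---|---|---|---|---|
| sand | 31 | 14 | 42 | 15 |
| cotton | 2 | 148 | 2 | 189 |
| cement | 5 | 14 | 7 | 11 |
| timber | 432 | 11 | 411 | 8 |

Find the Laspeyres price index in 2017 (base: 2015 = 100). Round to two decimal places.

Laspeyres price index uses base-period quantities as weights.
ΣP(2017)·Q(2015) = 42×14 + 2×148 + 7×14 + 411×11 = 588 + 296 + 98 + 4521 = 5503
ΣP(2015)·Q(2015) = 31×14 + 2×148 + 5×14 + 432×11 = 434 + 296 + 70 + 4752 = 5552
Index = 5503 / 5552 × 100 = 99.1174

99.12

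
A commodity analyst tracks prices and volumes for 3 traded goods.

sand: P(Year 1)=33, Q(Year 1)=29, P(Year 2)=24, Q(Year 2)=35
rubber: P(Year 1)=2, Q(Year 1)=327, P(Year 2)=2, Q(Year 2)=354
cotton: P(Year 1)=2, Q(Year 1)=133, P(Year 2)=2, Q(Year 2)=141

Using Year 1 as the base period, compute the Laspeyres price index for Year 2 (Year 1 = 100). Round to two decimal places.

86.09

Laspeyres price index uses base-period quantities as weights.
ΣP(Year 2)·Q(Year 1) = 24×29 + 2×327 + 2×133 = 696 + 654 + 266 = 1616
ΣP(Year 1)·Q(Year 1) = 33×29 + 2×327 + 2×133 = 957 + 654 + 266 = 1877
Index = 1616 / 1877 × 100 = 86.0948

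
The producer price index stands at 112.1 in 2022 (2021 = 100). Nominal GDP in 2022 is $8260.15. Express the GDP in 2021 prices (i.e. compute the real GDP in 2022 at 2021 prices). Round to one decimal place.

7368.6

Real = Nominal ÷ (Index/100) = 8260.15 ÷ (112.1/100)
     = 8260.15 ÷ 1.121 = 7368.5549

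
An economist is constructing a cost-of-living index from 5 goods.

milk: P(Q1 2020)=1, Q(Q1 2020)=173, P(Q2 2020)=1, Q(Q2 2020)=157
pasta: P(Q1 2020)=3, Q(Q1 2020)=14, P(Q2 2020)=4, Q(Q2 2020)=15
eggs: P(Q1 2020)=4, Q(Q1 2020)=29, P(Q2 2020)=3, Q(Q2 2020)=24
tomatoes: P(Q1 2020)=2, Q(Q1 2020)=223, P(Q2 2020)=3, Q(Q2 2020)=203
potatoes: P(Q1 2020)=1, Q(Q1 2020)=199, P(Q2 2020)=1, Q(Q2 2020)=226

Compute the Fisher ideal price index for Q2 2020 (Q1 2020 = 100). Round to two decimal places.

Laspeyres component (base-period weights):
ΣP(Q2 2020)Q(Q1 2020) = 1×173 + 4×14 + 3×29 + 3×223 + 1×199 = 173 + 56 + 87 + 669 + 199 = 1184
ΣP(Q1 2020)Q(Q1 2020) = 1×173 + 3×14 + 4×29 + 2×223 + 1×199 = 173 + 42 + 116 + 446 + 199 = 976
L = 1184 / 976 × 100 = 121.3115
Paasche component (current-period weights):
ΣP(Q2 2020)Q(Q2 2020) = 1×157 + 4×15 + 3×24 + 3×203 + 1×226 = 157 + 60 + 72 + 609 + 226 = 1124
ΣP(Q1 2020)Q(Q2 2020) = 1×157 + 3×15 + 4×24 + 2×203 + 1×226 = 157 + 45 + 96 + 406 + 226 = 930
P = 1124 / 930 × 100 = 120.8602
Fisher = √(L × P) = √(121.3115 × 120.8602) = 121.0856

121.09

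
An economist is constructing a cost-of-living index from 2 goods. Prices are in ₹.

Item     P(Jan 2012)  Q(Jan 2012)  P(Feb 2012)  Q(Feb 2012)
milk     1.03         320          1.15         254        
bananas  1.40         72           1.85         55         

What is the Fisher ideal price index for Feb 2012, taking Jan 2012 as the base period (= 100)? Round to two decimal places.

Laspeyres component (base-period weights):
ΣP(Feb 2012)Q(Jan 2012) = 1.15×320 + 1.85×72 = 368 + 133.2 = 501.2
ΣP(Jan 2012)Q(Jan 2012) = 1.03×320 + 1.40×72 = 329.6 + 100.8 = 430.4
L = 501.2 / 430.4 × 100 = 116.4498
Paasche component (current-period weights):
ΣP(Feb 2012)Q(Feb 2012) = 1.15×254 + 1.85×55 = 292.1 + 101.75 = 393.85
ΣP(Jan 2012)Q(Feb 2012) = 1.03×254 + 1.40×55 = 261.62 + 77 = 338.62
P = 393.85 / 338.62 × 100 = 116.3103
Fisher = √(L × P) = √(116.4498 × 116.3103) = 116.3800

116.38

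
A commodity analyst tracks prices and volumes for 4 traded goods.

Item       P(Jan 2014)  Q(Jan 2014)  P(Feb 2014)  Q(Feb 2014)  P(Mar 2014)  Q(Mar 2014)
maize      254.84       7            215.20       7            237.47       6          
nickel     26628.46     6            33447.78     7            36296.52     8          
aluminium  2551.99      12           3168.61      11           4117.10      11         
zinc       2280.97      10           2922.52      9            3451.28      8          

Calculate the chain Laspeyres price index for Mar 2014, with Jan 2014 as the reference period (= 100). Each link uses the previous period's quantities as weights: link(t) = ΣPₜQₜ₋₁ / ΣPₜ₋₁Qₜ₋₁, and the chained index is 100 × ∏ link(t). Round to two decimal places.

140.23

Link Jan 2014→Feb 2014:
ΣP(Feb 2014)Q(Jan 2014) = 215.20×7 + 33447.78×6 + 3168.61×12 + 2922.52×10 = 1506.4 + 200686.68 + 38023.32 + 29225.2 = 269441.6
ΣP(Jan 2014)Q(Jan 2014) = 254.84×7 + 26628.46×6 + 2551.99×12 + 2280.97×10 = 1783.88 + 159770.76 + 30623.88 + 22809.7 = 214988.22
link = 269441.6/214988.22 = 1.253285
Link Feb 2014→Mar 2014:
ΣP(Mar 2014)Q(Feb 2014) = 237.47×7 + 36296.52×7 + 4117.10×11 + 3451.28×9 = 1662.29 + 254075.64 + 45288.1 + 31061.52 = 332087.55
ΣP(Feb 2014)Q(Feb 2014) = 215.20×7 + 33447.78×7 + 3168.61×11 + 2922.52×9 = 1506.4 + 234134.46 + 34854.71 + 26302.68 = 296798.25
link = 332087.55/296798.25 = 1.118900
Chained index = 100 × 1.253285 × 1.118900 = 140.2301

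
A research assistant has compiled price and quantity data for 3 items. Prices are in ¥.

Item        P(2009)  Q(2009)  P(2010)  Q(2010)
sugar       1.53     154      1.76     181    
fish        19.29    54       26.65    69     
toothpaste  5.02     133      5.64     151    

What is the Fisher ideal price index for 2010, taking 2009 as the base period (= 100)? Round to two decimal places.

Laspeyres component (base-period weights):
ΣP(2010)Q(2009) = 1.76×154 + 26.65×54 + 5.64×133 = 271.04 + 1439.1 + 750.12 = 2460.26
ΣP(2009)Q(2009) = 1.53×154 + 19.29×54 + 5.02×133 = 235.62 + 1041.66 + 667.66 = 1944.94
L = 2460.26 / 1944.94 × 100 = 126.4954
Paasche component (current-period weights):
ΣP(2010)Q(2010) = 1.76×181 + 26.65×69 + 5.64×151 = 318.56 + 1838.85 + 851.64 = 3009.05
ΣP(2009)Q(2010) = 1.53×181 + 19.29×69 + 5.02×151 = 276.93 + 1331.01 + 758.02 = 2365.96
P = 3009.05 / 2365.96 × 100 = 127.1809
Fisher = √(L × P) = √(126.4954 × 127.1809) = 126.8377

126.84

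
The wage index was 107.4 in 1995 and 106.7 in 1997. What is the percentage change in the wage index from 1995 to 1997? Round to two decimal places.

Change = (106.7 − 107.4) / 107.4 × 100
       = -0.7 / 107.4 × 100 = -0.6518%

-0.65%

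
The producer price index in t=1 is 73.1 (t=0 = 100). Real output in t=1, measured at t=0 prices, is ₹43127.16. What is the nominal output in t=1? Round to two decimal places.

31525.95

Nominal = Real × (Index/100) = 43127.16 × (73.1/100)
        = 43127.16 × 0.731 = 31525.9540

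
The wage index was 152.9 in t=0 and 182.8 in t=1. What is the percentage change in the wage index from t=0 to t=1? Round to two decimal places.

Change = (182.8 − 152.9) / 152.9 × 100
       = 29.9 / 152.9 × 100 = 19.5553%

19.56%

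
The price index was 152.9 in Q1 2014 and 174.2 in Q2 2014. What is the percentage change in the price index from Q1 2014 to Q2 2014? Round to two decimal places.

13.93%

Change = (174.2 − 152.9) / 152.9 × 100
       = 21.3 / 152.9 × 100 = 13.9307%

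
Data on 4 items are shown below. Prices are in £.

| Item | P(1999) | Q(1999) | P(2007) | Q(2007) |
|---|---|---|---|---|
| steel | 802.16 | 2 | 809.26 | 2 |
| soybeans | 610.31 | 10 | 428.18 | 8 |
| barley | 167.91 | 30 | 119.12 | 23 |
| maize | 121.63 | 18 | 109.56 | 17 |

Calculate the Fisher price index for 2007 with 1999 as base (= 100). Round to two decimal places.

Laspeyres component (base-period weights):
ΣP(2007)Q(1999) = 809.26×2 + 428.18×10 + 119.12×30 + 109.56×18 = 1618.52 + 4281.8 + 3573.6 + 1972.08 = 11446
ΣP(1999)Q(1999) = 802.16×2 + 610.31×10 + 167.91×30 + 121.63×18 = 1604.32 + 6103.1 + 5037.3 + 2189.34 = 14934.06
L = 11446 / 14934.06 × 100 = 76.6436
Paasche component (current-period weights):
ΣP(2007)Q(2007) = 809.26×2 + 428.18×8 + 119.12×23 + 109.56×17 = 1618.52 + 3425.44 + 2739.76 + 1862.52 = 9646.24
ΣP(1999)Q(2007) = 802.16×2 + 610.31×8 + 167.91×23 + 121.63×17 = 1604.32 + 4882.48 + 3861.93 + 2067.71 = 12416.44
P = 9646.24 / 12416.44 × 100 = 77.6893
Fisher = √(L × P) = √(76.6436 × 77.6893) = 77.1647

77.16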